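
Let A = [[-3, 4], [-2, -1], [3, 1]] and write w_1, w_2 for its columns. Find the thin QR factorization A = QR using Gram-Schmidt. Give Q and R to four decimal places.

w_1 = (-3, -2, 3); ‖w_1‖ = 4.6904, so e_1 = (-0.6396, -0.4264, 0.6396).
e_1·w_2 = (-0.6396)·4 + (-0.4264)·(-1) + 0.6396·1 = -1.4924.
u_2 = w_2 + 1.4924·e_1 = (3.0455, -1.6364, 1.9545).
‖u_2‖ = 3.9715, so e_2 = (0.7668, -0.4120, 0.4921).

Q = [[-0.6396, 0.7668], [-0.4264, -0.4120], [0.6396, 0.4921]], R = [[4.6904, -1.4924], [0.0000, 3.9715]]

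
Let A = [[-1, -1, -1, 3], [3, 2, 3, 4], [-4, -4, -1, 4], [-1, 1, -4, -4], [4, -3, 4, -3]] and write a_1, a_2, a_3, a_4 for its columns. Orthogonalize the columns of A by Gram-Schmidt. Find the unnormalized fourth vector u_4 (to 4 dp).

u_4 = (3.6459, 2.8364, 0.8407, 0.8407, -0.1650)

e_1 = a_1/‖a_1‖ = (-1, 3, -4, -1, 4)/6.5574 = (-0.1525, 0.4575, -0.6100, -0.1525, 0.6100).
r_{12} = e_1·a_2 = 1.5250.
u_2 = a_2 − 1.5250·e_1 = (-0.7674, 1.3023, -3.0698, 1.2326, -3.9302).
‖u_2‖ = 5.3549, so e_2 = (-0.1433, 0.2432, -0.5733, 0.2302, -0.7340).
r_{13} = e_1·a_3 = 5.1850; r_{23} = e_2·a_3 = -2.4103.
u_3 = a_3 − 5.1850·e_1 + 2.4103·e_2 = (-0.5547, 1.2141, 0.7810, -2.6545, -0.9319).
‖u_3‖ = 3.2104, so e_3 = (-0.1728, 0.3782, 0.2433, -0.8268, -0.2903).
r_{14} = e_1·a_4 = -2.2875; r_{24} = e_2·a_4 = -0.4690; r_{34} = e_3·a_4 = 6.1457.
u_4 = a_4 + 2.2875·e_1 + 0.4690·e_2 − 6.1457·e_3 = (3.6459, 2.8364, 0.8407, 0.8407, -0.1650).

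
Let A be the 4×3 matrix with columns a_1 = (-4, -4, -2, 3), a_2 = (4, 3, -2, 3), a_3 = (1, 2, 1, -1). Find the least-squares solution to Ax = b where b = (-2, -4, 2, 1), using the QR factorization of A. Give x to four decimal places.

q_1 = a_1/‖a_1‖ = (-4, -4, -2, 3)/6.7082 = (-0.5963, -0.5963, -0.2981, 0.4472).
r_{12} = q_1·a_2 = -2.2361.
u_2 = a_2 + 2.2361·q_1 = (2.6667, 1.6667, -2.6667, 4.0000).
‖u_2‖ = 5.7446, so q_2 = (0.4642, 0.2901, -0.4642, 0.6963).
r_{13} = q_1·a_3 = -2.5342; r_{23} = q_2·a_3 = -0.1161.
u_3 = a_3 + 2.5342·q_1 + 0.1161·q_2 = (-0.4572, 0.5226, 0.1906, 0.2141).
‖u_3‖ = 0.7512, so q_3 = (-0.6087, 0.6956, 0.2537, 0.2851).
Qᵀb = (3.4286, -2.3210, -0.7727).
Back-substitute: x_3 = -0.7727/0.7512 = -1.0286.
x_2 = (-2.3210 + 0.1161·(-1.0286))/5.7446 = -0.4248.
x_1 = (3.4286 + 2.2361·(-0.4248) + 2.5342·(-1.0286))/6.7082 = -0.0191.

x = (-0.0191, -0.4248, -1.0286)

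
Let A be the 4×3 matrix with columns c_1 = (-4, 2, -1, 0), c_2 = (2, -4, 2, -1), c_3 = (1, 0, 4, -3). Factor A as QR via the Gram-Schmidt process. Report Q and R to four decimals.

q_1 = c_1/‖c_1‖ = (-4, 2, -1, 0)/4.5826 = (-0.8729, 0.4364, -0.2182, 0.0000).
r_{12} = q_1·c_2 = -3.9279.
u_2 = c_2 + 3.9279·q_1 = (-1.4286, -2.2857, 1.1429, -1.0000).
‖u_2‖ = 3.0938, so q_2 = (-0.4618, -0.7388, 0.3694, -0.3232).
r_{13} = q_1·c_3 = -1.7457; r_{23} = q_2·c_3 = 1.9856.
u_3 = c_3 + 1.7457·q_1 − 1.9856·q_2 = (0.3930, 2.2289, 2.8856, -2.3582).
‖u_3‖ = 4.3600, so q_3 = (0.0901, 0.5112, 0.6618, -0.5409).

Q = [[-0.8729, -0.4618, 0.0901], [0.4364, -0.7388, 0.5112], [-0.2182, 0.3694, 0.6618], [0.0000, -0.3232, -0.5409]], R = [[4.5826, -3.9279, -1.7457], [0.0000, 3.0938, 1.9856], [0.0000, 0.0000, 4.3600]]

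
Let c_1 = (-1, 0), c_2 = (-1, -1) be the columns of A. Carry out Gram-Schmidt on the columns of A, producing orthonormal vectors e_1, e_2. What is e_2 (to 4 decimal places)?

e_1 = c_1/‖c_1‖ = (-1, 0)/1.0000 = (-1.0000, 0.0000).
r_{12} = e_1·c_2 = 1.0000.
u_2 = c_2 − 1.0000·e_1 = (0.0000, -1.0000).
‖u_2‖ = 1.0000, so e_2 = (0.0000, -1.0000).

e_2 = (0.0000, -1.0000)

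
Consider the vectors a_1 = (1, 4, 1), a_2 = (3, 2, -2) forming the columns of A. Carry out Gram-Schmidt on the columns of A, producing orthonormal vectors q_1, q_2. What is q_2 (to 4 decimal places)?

q_2 = (0.7071, 0.0000, -0.7071)

a_1 = (1, 4, 1); ‖a_1‖ = 4.2426, so q_1 = (0.2357, 0.9428, 0.2357).
q_1·a_2 = 0.2357·3 + 0.9428·2 + 0.2357·(-2) = 2.1213.
u_2 = a_2 − 2.1213·q_1 = (2.5000, 0.0000, -2.5000).
‖u_2‖ = 3.5355, so q_2 = (0.7071, 0.0000, -0.7071).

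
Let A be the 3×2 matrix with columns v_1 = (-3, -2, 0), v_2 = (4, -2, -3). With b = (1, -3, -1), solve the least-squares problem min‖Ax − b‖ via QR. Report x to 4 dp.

e_1 = v_1/‖v_1‖ = (-3, -2, 0)/3.6056 = (-0.8321, -0.5547, 0.0000).
r_{12} = e_1·v_2 = -2.2188.
u_2 = v_2 + 2.2188·e_1 = (2.1538, -3.2308, -3.0000).
‖u_2‖ = 4.9068, so e_2 = (0.4389, -0.6584, -0.6114).
Qᵀb = (0.8321, 3.0256).
Back-substitute: x_2 = 3.0256/4.9068 = 0.6166.
x_1 = (0.8321 + 2.2188·0.6166)/3.6056 = 0.6102.

x = (0.6102, 0.6166)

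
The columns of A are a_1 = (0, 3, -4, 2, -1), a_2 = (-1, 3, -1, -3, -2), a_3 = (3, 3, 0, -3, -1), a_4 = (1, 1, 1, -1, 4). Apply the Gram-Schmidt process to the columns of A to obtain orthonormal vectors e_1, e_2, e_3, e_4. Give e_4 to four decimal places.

e_4 = (-0.2170, 0.3646, -0.0247, -0.1500, 0.8927)

a_1 = (0, 3, -4, 2, -1); ‖a_1‖ = 5.4772, so e_1 = (0.0000, 0.5477, -0.7303, 0.3651, -0.1826).
e_1·a_2 = 0.0000·(-1) + 0.5477·3 + (-0.7303)·(-1) + 0.3651·(-3) + (-0.1826)·(-2) = 1.6432.
u_2 = a_2 − 1.6432·e_1 = (-1.0000, 2.1000, 0.2000, -3.6000, -1.7000).
‖u_2‖ = 4.6152, so e_2 = (-0.2167, 0.4550, 0.0433, -0.7800, -0.3683).
e_1·a_3 = 0.0000·3 + 0.5477·3 + (-0.7303)·0 + 0.3651·(-3) + (-0.1826)·(-1) = 0.7303; e_2·a_3 = (-0.2167)·3 + 0.4550·3 + 0.0433·0 + (-0.7800)·(-3) + (-0.3683)·(-1) = 3.4235.
u_3 = a_3 − 0.7303·e_1 − 3.4235·e_2 = (3.7418, 1.0423, 0.3850, -0.5962, 0.3944).
‖u_3‖ = 3.9682, so e_3 = (0.9429, 0.2627, 0.0970, -0.1503, 0.0994).
e_1·a_4 = 0.0000·1 + 0.5477·1 + (-0.7303)·1 + 0.3651·(-1) + (-0.1826)·4 = -1.2780; e_2·a_4 = (-0.2167)·1 + 0.4550·1 + 0.0433·1 + (-0.7800)·(-1) + (-0.3683)·4 = -0.4117; e_3·a_4 = 0.9429·1 + 0.2627·1 + 0.0970·1 + (-0.1503)·(-1) + 0.0994·4 = 1.8504.
u_4 = a_4 + 1.2780·e_1 + 0.4117·e_2 − 1.8504·e_3 = (-0.8340, 1.4013, -0.0950, -0.5764, 3.4311).
‖u_4‖ = 3.8436, so e_4 = (-0.2170, 0.3646, -0.0247, -0.1500, 0.8927).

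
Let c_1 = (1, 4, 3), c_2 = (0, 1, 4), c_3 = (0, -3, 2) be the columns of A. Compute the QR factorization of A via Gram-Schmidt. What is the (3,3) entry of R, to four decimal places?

r_{33} = 1.0265

q_1 = c_1/‖c_1‖ = (1, 4, 3)/5.0990 = (0.1961, 0.7845, 0.5883).
r_{12} = q_1·c_2 = 3.1379.
u_2 = c_2 − 3.1379·q_1 = (-0.6154, -1.4615, 2.1538).
‖u_2‖ = 2.6747, so q_2 = (-0.2301, -0.5464, 0.8053).
r_{13} = q_1·c_3 = -1.1767; r_{23} = q_2·c_3 = 3.2499.
u_3 = c_3 + 1.1767·q_1 − 3.2499·q_2 = (0.9785, -0.3011, 0.0753).
r_{33} = ‖u_3‖ = 1.0265.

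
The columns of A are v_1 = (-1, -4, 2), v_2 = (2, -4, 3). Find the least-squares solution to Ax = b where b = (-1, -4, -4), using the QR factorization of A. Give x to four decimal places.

x = (1.0574, -0.6603)

v_1 = (-1, -4, 2); ‖v_1‖ = 4.5826, so q_1 = (-0.2182, -0.8729, 0.4364).
q_1·v_2 = (-0.2182)·2 + (-0.8729)·(-4) + 0.4364·3 = 4.3644.
u_2 = v_2 − 4.3644·q_1 = (2.9524, -0.1905, 1.0952).
‖u_2‖ = 3.1547, so q_2 = (0.9359, -0.0604, 0.3472).
Qᵀb = (1.9640, -2.0830).
Back-substitute: x_2 = -2.0830/3.1547 = -0.6603.
x_1 = (1.9640 − 4.3644·(-0.6603))/4.5826 = 1.0574.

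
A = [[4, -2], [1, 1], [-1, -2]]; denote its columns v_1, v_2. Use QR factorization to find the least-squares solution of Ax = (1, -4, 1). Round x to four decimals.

x = (-0.3577, -1.0876)

e_1 = v_1/‖v_1‖ = (4, 1, -1)/4.2426 = (0.9428, 0.2357, -0.2357).
r_{12} = e_1·v_2 = -1.1785.
u_2 = v_2 + 1.1785·e_1 = (-0.8889, 1.2778, -2.2778).
‖u_2‖ = 2.7588, so e_2 = (-0.3222, 0.4632, -0.8256).
Qᵀb = (-0.2357, -3.0005).
Back-substitute: x_2 = -3.0005/2.7588 = -1.0876.
x_1 = (-0.2357 + 1.1785·(-1.0876))/4.2426 = -0.3577.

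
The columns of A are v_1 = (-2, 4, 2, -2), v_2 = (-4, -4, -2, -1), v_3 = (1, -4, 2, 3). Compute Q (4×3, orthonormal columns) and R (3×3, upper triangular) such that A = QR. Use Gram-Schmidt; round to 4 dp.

v_1 = (-2, 4, 2, -2); ‖v_1‖ = 5.2915, so q_1 = (-0.3780, 0.7559, 0.3780, -0.3780).
q_1·v_2 = (-0.3780)·(-4) + 0.7559·(-4) + 0.3780·(-2) + (-0.3780)·(-1) = -1.8898.
u_2 = v_2 + 1.8898·q_1 = (-4.7143, -2.5714, -1.2857, -1.7143).
‖u_2‖ = 5.7817, so q_2 = (-0.8154, -0.4447, -0.2224, -0.2965).
q_1·v_3 = (-0.3780)·1 + 0.7559·(-4) + 0.3780·2 + (-0.3780)·3 = -3.7796; q_2·v_3 = (-0.8154)·1 + (-0.4447)·(-4) + (-0.2224)·2 + (-0.2965)·3 = -0.3706.
u_3 = v_3 + 3.7796·q_1 + 0.3706·q_2 = (-0.7308, -1.3077, 3.3462, 1.4615).
‖u_3‖ = 3.9468, so q_3 = (-0.1852, -0.3313, 0.8478, 0.3703).

Q = [[-0.3780, -0.8154, -0.1852], [0.7559, -0.4447, -0.3313], [0.3780, -0.2224, 0.8478], [-0.3780, -0.2965, 0.3703]], R = [[5.2915, -1.8898, -3.7796], [0.0000, 5.7817, -0.3706], [0.0000, 0.0000, 3.9468]]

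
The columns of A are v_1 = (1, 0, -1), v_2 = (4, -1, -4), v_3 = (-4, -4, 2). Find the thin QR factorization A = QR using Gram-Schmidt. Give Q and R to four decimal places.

Q = [[0.7071, 0.0000, -0.7071], [0.0000, -1.0000, 0.0000], [-0.7071, 0.0000, -0.7071]], R = [[1.4142, 5.6569, -4.2426], [0.0000, 1.0000, 4.0000], [0.0000, 0.0000, 1.4142]]

e_1 = v_1/‖v_1‖ = (1, 0, -1)/1.4142 = (0.7071, 0.0000, -0.7071).
r_{12} = e_1·v_2 = 5.6569.
u_2 = v_2 − 5.6569·e_1 = (0.0000, -1.0000, 0.0000).
‖u_2‖ = 1.0000, so e_2 = (0.0000, -1.0000, 0.0000).
r_{13} = e_1·v_3 = -4.2426; r_{23} = e_2·v_3 = 4.0000.
u_3 = v_3 + 4.2426·e_1 − 4.0000·e_2 = (-1.0000, 0.0000, -1.0000).
‖u_3‖ = 1.4142, so e_3 = (-0.7071, 0.0000, -0.7071).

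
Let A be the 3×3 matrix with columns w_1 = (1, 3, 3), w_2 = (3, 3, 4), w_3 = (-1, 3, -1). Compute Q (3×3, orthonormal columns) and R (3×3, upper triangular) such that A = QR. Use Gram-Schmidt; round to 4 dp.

w_1 = (1, 3, 3); ‖w_1‖ = 4.3589, so q_1 = (0.2294, 0.6882, 0.6882).
q_1·w_2 = 0.2294·3 + 0.6882·3 + 0.6882·4 = 5.5060.
u_2 = w_2 − 5.5060·q_1 = (1.7368, -0.7895, 0.2105).
‖u_2‖ = 1.9194, so q_2 = (0.9049, -0.4113, 0.1097).
q_1·w_3 = 0.2294·(-1) + 0.6882·3 + 0.6882·(-1) = 1.1471; q_2·w_3 = 0.9049·(-1) + (-0.4113)·3 + 0.1097·(-1) = -2.2485.
u_3 = w_3 − 1.1471·q_1 + 2.2485·q_2 = (0.7714, 1.2857, -1.5429).
‖u_3‖ = 2.1514, so q_3 = (0.3586, 0.5976, -0.7171).

Q = [[0.2294, 0.9049, 0.3586], [0.6882, -0.4113, 0.5976], [0.6882, 0.1097, -0.7171]], R = [[4.3589, 5.5060, 1.1471], [0.0000, 1.9194, -2.2485], [0.0000, 0.0000, 2.1514]]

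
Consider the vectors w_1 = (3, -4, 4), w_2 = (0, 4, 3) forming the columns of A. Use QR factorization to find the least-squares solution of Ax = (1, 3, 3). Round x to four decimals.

x = (0.1576, 0.8652)

w_1 = (3, -4, 4); ‖w_1‖ = 6.4031, so q_1 = (0.4685, -0.6247, 0.6247).
q_1·w_2 = 0.4685·0 + (-0.6247)·4 + 0.6247·3 = -0.6247.
u_2 = w_2 + 0.6247·q_1 = (0.2927, 3.6098, 3.3902).
‖u_2‖ = 4.9608, so q_2 = (0.0590, 0.7277, 0.6834).
Qᵀb = (0.4685, 4.2922).
Back-substitute: x_2 = 4.2922/4.9608 = 0.8652.
x_1 = (0.4685 + 0.6247·0.8652)/6.4031 = 0.1576.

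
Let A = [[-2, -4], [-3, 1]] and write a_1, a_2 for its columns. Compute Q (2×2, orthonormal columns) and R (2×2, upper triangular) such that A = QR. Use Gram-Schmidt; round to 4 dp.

Q = [[-0.5547, -0.8321], [-0.8321, 0.5547]], R = [[3.6056, 1.3868], [0.0000, 3.8829]]

a_1 = (-2, -3); ‖a_1‖ = 3.6056, so e_1 = (-0.5547, -0.8321).
e_1·a_2 = (-0.5547)·(-4) + (-0.8321)·1 = 1.3868.
u_2 = a_2 − 1.3868·e_1 = (-3.2308, 2.1538).
‖u_2‖ = 3.8829, so e_2 = (-0.8321, 0.5547).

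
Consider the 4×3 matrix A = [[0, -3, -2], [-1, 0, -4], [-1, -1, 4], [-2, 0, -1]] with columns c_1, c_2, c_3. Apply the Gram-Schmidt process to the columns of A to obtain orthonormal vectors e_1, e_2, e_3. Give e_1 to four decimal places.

e_1 = (0.0000, -0.4082, -0.4082, -0.8165)

c_1 = (0, -1, -1, -2); ‖c_1‖ = 2.4495, so e_1 = (0.0000, -0.4082, -0.4082, -0.8165).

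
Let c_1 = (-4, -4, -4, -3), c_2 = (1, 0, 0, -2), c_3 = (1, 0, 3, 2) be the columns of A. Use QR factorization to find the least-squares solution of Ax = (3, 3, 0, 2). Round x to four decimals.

x = (-0.9012, -0.4466, -1.0119)

c_1 = (-4, -4, -4, -3); ‖c_1‖ = 7.5498, so q_1 = (-0.5298, -0.5298, -0.5298, -0.3974).
q_1·c_2 = (-0.5298)·1 + (-0.5298)·0 + (-0.5298)·0 + (-0.3974)·(-2) = 0.2649.
u_2 = c_2 − 0.2649·q_1 = (1.1404, 0.1404, 0.1404, -1.8947).
‖u_2‖ = 2.2203, so q_2 = (0.5136, 0.0632, 0.0632, -0.8534).
q_1·c_3 = (-0.5298)·1 + (-0.5298)·0 + (-0.5298)·3 + (-0.3974)·2 = -2.9140; q_2·c_3 = 0.5136·1 + 0.0632·0 + 0.0632·3 + (-0.8534)·2 = -1.0035.
u_3 = c_3 + 2.9140·q_1 + 1.0035·q_2 = (-0.0285, -1.4804, 1.5196, -0.0142).
‖u_3‖ = 2.1217, so q_3 = (-0.0134, -0.6977, 0.7162, -0.0067).
Qᵀb = (-3.9736, 0.0237, -2.1469).
Back-substitute: x_3 = -2.1469/2.1217 = -1.0119.
x_2 = (0.0237 + 1.0035·(-1.0119))/2.2203 = -0.4466.
x_1 = (-3.9736 − 0.2649·(-0.4466) + 2.9140·(-1.0119))/7.5498 = -0.9012.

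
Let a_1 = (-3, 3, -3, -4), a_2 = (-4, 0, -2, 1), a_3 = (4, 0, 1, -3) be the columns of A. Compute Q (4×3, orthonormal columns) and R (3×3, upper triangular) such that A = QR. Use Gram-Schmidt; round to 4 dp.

a_1 = (-3, 3, -3, -4); ‖a_1‖ = 6.5574, so e_1 = (-0.4575, 0.4575, -0.4575, -0.6100).
e_1·a_2 = (-0.4575)·(-4) + 0.4575·0 + (-0.4575)·(-2) + (-0.6100)·1 = 2.1350.
u_2 = a_2 − 2.1350·e_1 = (-3.0233, -0.9767, -1.0233, 2.3023).
‖u_2‖ = 4.0549, so e_2 = (-0.7456, -0.2409, -0.2524, 0.5678).
e_1·a_3 = (-0.4575)·4 + 0.4575·0 + (-0.4575)·1 + (-0.6100)·(-3) = -0.4575; e_2·a_3 = (-0.7456)·4 + (-0.2409)·0 + (-0.2524)·1 + 0.5678·(-3) = -4.9381.
u_3 = a_3 + 0.4575·e_1 + 4.9381·e_2 = (0.1089, -0.9802, -0.4554, -0.4752).
‖u_3‖ = 1.1857, so e_3 = (0.0919, -0.8267, -0.3841, -0.4008).

Q = [[-0.4575, -0.7456, 0.0919], [0.4575, -0.2409, -0.8267], [-0.4575, -0.2524, -0.3841], [-0.6100, 0.5678, -0.4008]], R = [[6.5574, 2.1350, -0.4575], [0.0000, 4.0549, -4.9381], [0.0000, 0.0000, 1.1857]]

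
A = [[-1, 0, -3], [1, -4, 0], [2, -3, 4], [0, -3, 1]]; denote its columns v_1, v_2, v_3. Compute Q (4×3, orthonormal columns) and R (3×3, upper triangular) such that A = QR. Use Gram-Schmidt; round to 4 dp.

v_1 = (-1, 1, 2, 0); ‖v_1‖ = 2.4495, so q_1 = (-0.4082, 0.4082, 0.8165, 0.0000).
q_1·v_2 = (-0.4082)·0 + 0.4082·(-4) + 0.8165·(-3) + 0.0000·(-3) = -4.0825.
u_2 = v_2 + 4.0825·q_1 = (-1.6667, -2.3333, 0.3333, -3.0000).
‖u_2‖ = 4.1633, so q_2 = (-0.4003, -0.5604, 0.0801, -0.7206).
q_1·v_3 = (-0.4082)·(-3) + 0.4082·0 + 0.8165·4 + 0.0000·1 = 4.4907; q_2·v_3 = (-0.4003)·(-3) + (-0.5604)·0 + 0.0801·4 + (-0.7206)·1 = 0.8006.
u_3 = v_3 − 4.4907·q_1 − 0.8006·q_2 = (-0.8462, -1.3846, 0.2692, 1.5769).
‖u_3‖ = 2.2787, so q_3 = (-0.3713, -0.6076, 0.1182, 0.6920).

Q = [[-0.4082, -0.4003, -0.3713], [0.4082, -0.5604, -0.6076], [0.8165, 0.0801, 0.1182], [0.0000, -0.7206, 0.6920]], R = [[2.4495, -4.0825, 4.4907], [0.0000, 4.1633, 0.8006], [0.0000, 0.0000, 2.2787]]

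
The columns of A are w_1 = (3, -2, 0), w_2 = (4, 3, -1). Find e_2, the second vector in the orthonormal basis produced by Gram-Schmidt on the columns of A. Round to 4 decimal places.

e_2 = (0.5426, 0.8139, -0.2075)

e_1 = w_1/‖w_1‖ = (3, -2, 0)/3.6056 = (0.8321, -0.5547, 0.0000).
r_{12} = e_1·w_2 = 1.6641.
u_2 = w_2 − 1.6641·e_1 = (2.6154, 3.9231, -1.0000).
‖u_2‖ = 4.8198, so e_2 = (0.5426, 0.8139, -0.2075).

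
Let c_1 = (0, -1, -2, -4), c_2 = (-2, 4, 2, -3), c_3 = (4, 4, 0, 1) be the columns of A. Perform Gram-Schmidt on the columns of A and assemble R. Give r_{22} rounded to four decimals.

r_{22} = 5.6779

c_1 = (0, -1, -2, -4); ‖c_1‖ = 4.5826, so q_1 = (0.0000, -0.2182, -0.4364, -0.8729).
q_1·c_2 = 0.0000·(-2) + (-0.2182)·4 + (-0.4364)·2 + (-0.8729)·(-3) = 0.8729.
u_2 = c_2 − 0.8729·q_1 = (-2.0000, 4.1905, 2.3810, -2.2381).
r_{22} = ‖u_2‖ = 5.6779.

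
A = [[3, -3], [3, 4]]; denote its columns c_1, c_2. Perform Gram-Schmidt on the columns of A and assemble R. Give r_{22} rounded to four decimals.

r_{22} = 4.9497

c_1 = (3, 3); ‖c_1‖ = 4.2426, so e_1 = (0.7071, 0.7071).
e_1·c_2 = 0.7071·(-3) + 0.7071·4 = 0.7071.
u_2 = c_2 − 0.7071·e_1 = (-3.5000, 3.5000).
r_{22} = ‖u_2‖ = 4.9497.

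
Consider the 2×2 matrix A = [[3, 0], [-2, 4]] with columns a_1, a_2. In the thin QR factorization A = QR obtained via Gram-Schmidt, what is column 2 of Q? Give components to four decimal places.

a_1 = (3, -2); ‖a_1‖ = 3.6056, so q_1 = (0.8321, -0.5547).
q_1·a_2 = 0.8321·0 + (-0.5547)·4 = -2.2188.
u_2 = a_2 + 2.2188·q_1 = (1.8462, 2.7692).
‖u_2‖ = 3.3282, so q_2 = (0.5547, 0.8321).

q_2 = (0.5547, 0.8321)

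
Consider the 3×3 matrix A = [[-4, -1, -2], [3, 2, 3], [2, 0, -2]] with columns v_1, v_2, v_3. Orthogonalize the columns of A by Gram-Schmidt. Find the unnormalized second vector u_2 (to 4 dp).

v_1 = (-4, 3, 2); ‖v_1‖ = 5.3852, so q_1 = (-0.7428, 0.5571, 0.3714).
q_1·v_2 = (-0.7428)·(-1) + 0.5571·2 + 0.3714·0 = 1.8570.
u_2 = v_2 − 1.8570·q_1 = (0.3793, 0.9655, -0.6897).

u_2 = (0.3793, 0.9655, -0.6897)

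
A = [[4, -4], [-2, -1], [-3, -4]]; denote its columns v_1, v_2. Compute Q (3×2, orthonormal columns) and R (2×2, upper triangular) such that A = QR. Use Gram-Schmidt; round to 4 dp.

v_1 = (4, -2, -3); ‖v_1‖ = 5.3852, so e_1 = (0.7428, -0.3714, -0.5571).
e_1·v_2 = 0.7428·(-4) + (-0.3714)·(-1) + (-0.5571)·(-4) = -0.3714.
u_2 = v_2 + 0.3714·e_1 = (-3.7241, -1.1379, -4.2069).
‖u_2‖ = 5.7325, so e_2 = (-0.6496, -0.1985, -0.7339).

Q = [[0.7428, -0.6496], [-0.3714, -0.1985], [-0.5571, -0.7339]], R = [[5.3852, -0.3714], [0.0000, 5.7325]]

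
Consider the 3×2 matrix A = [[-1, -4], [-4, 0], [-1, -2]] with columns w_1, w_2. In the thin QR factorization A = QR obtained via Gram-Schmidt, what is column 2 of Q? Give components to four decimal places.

q_2 = (-0.8642, 0.3143, -0.3928)

w_1 = (-1, -4, -1); ‖w_1‖ = 4.2426, so q_1 = (-0.2357, -0.9428, -0.2357).
q_1·w_2 = (-0.2357)·(-4) + (-0.9428)·0 + (-0.2357)·(-2) = 1.4142.
u_2 = w_2 − 1.4142·q_1 = (-3.6667, 1.3333, -1.6667).
‖u_2‖ = 4.2426, so q_2 = (-0.8642, 0.3143, -0.3928).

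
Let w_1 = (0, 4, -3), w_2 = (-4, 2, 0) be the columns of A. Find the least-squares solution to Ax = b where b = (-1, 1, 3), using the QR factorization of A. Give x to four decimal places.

x = (-0.3394, 0.4358)

w_1 = (0, 4, -3); ‖w_1‖ = 5.0000, so e_1 = (0.0000, 0.8000, -0.6000).
e_1·w_2 = 0.0000·(-4) + 0.8000·2 + (-0.6000)·0 = 1.6000.
u_2 = w_2 − 1.6000·e_1 = (-4.0000, 0.7200, 0.9600).
‖u_2‖ = 4.1761, so e_2 = (-0.9578, 0.1724, 0.2299).
Qᵀb = (-1.0000, 1.8199).
Back-substitute: x_2 = 1.8199/4.1761 = 0.4358.
x_1 = (-1.0000 − 1.6000·0.4358)/5.0000 = -0.3394.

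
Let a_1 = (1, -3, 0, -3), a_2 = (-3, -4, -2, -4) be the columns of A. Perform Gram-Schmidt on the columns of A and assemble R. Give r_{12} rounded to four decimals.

e_1 = a_1/‖a_1‖ = (1, -3, 0, -3)/4.3589 = (0.2294, -0.6882, 0.0000, -0.6882).
r_{12} = e_1·a_2 = 4.8177.

r_{12} = 4.8177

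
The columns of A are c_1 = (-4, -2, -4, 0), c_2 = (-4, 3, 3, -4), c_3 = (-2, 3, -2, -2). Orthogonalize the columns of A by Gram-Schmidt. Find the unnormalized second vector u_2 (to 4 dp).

u_2 = (-4.2222, 2.8889, 2.7778, -4.0000)

c_1 = (-4, -2, -4, 0); ‖c_1‖ = 6.0000, so e_1 = (-0.6667, -0.3333, -0.6667, 0.0000).
e_1·c_2 = (-0.6667)·(-4) + (-0.3333)·3 + (-0.6667)·3 + 0.0000·(-4) = -0.3333.
u_2 = c_2 + 0.3333·e_1 = (-4.2222, 2.8889, 2.7778, -4.0000).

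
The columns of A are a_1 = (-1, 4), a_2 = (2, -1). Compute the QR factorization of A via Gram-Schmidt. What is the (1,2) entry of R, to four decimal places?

a_1 = (-1, 4); ‖a_1‖ = 4.1231, so q_1 = (-0.2425, 0.9701).
r_{12} = q_1·a_2 = -1.4552.

r_{12} = -1.4552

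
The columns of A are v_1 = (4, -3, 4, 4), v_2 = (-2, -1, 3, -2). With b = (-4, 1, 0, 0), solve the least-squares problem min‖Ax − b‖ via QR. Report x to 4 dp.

x = (-0.3268, 0.3707)

e_1 = v_1/‖v_1‖ = (4, -3, 4, 4)/7.5498 = (0.5298, -0.3974, 0.5298, 0.5298).
r_{12} = e_1·v_2 = -0.1325.
u_2 = v_2 + 0.1325·e_1 = (-1.9298, -1.0526, 3.0702, -1.9298).
‖u_2‖ = 4.2406, so e_2 = (-0.4551, -0.2482, 0.7240, -0.4551).
Qᵀb = (-2.5166, 1.5721).
Back-substitute: x_2 = 1.5721/4.2406 = 0.3707.
x_1 = (-2.5166 + 0.1325·0.3707)/7.5498 = -0.3268.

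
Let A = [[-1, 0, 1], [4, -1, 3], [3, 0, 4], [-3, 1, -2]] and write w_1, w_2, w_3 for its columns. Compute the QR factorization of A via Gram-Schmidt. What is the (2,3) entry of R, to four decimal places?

r_{23} = 1.0328

q_1 = w_1/‖w_1‖ = (-1, 4, 3, -3)/5.9161 = (-0.1690, 0.6761, 0.5071, -0.5071).
r_{12} = q_1·w_2 = -1.1832.
u_2 = w_2 + 1.1832·q_1 = (-0.2000, -0.2000, 0.6000, 0.4000).
‖u_2‖ = 0.7746, so q_2 = (-0.2582, -0.2582, 0.7746, 0.5164).
r_{23} = q_2·w_3 = 1.0328.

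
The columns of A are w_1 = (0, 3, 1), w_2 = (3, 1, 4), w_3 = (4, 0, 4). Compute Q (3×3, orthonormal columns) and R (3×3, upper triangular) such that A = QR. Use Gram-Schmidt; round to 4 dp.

w_1 = (0, 3, 1); ‖w_1‖ = 3.1623, so e_1 = (0.0000, 0.9487, 0.3162).
e_1·w_2 = 0.0000·3 + 0.9487·1 + 0.3162·4 = 2.2136.
u_2 = w_2 − 2.2136·e_1 = (3.0000, -1.1000, 3.3000).
‖u_2‖ = 4.5935, so e_2 = (0.6531, -0.2395, 0.7184).
e_1·w_3 = 0.0000·4 + 0.9487·0 + 0.3162·4 = 1.2649; e_2·w_3 = 0.6531·4 + (-0.2395)·0 + 0.7184·4 = 5.4860.
u_3 = w_3 − 1.2649·e_1 − 5.4860·e_2 = (0.4171, 0.1137, -0.3412).
‖u_3‖ = 0.5507, so e_3 = (0.7573, 0.2065, -0.6196).

Q = [[0.0000, 0.6531, 0.7573], [0.9487, -0.2395, 0.2065], [0.3162, 0.7184, -0.6196]], R = [[3.1623, 2.2136, 1.2649], [0.0000, 4.5935, 5.4860], [0.0000, 0.0000, 0.5507]]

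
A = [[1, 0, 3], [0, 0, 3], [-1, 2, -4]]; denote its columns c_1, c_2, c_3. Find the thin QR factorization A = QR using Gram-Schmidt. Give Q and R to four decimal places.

c_1 = (1, 0, -1); ‖c_1‖ = 1.4142, so q_1 = (0.7071, 0.0000, -0.7071).
q_1·c_2 = 0.7071·0 + 0.0000·0 + (-0.7071)·2 = -1.4142.
u_2 = c_2 + 1.4142·q_1 = (1.0000, 0.0000, 1.0000).
‖u_2‖ = 1.4142, so q_2 = (0.7071, 0.0000, 0.7071).
q_1·c_3 = 0.7071·3 + 0.0000·3 + (-0.7071)·(-4) = 4.9497; q_2·c_3 = 0.7071·3 + 0.0000·3 + 0.7071·(-4) = -0.7071.
u_3 = c_3 − 4.9497·q_1 + 0.7071·q_2 = (0.0000, 3.0000, 0.0000).
‖u_3‖ = 3.0000, so q_3 = (0.0000, 1.0000, 0.0000).

Q = [[0.7071, 0.7071, 0.0000], [0.0000, 0.0000, 1.0000], [-0.7071, 0.7071, 0.0000]], R = [[1.4142, -1.4142, 4.9497], [0.0000, 1.4142, -0.7071], [0.0000, 0.0000, 3.0000]]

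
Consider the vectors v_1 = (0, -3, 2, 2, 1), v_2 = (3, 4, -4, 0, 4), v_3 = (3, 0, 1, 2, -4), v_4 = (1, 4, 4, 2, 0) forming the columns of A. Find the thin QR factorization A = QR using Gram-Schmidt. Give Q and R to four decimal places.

Q = [[0.0000, 0.4587, 0.6918, -0.1308], [-0.7071, 0.2039, 0.1178, 0.6455], [0.4714, -0.3398, 0.0567, 0.7135], [0.4714, 0.2718, 0.4099, 0.1717], [0.2357, 0.7475, -0.5799, 0.1661]], R = [[4.2426, -3.7712, 0.4714, 0.0000], [0.0000, 6.5405, -1.4100, 0.4587], [0.0000, 0.0000, 5.2716, 2.2093], [0.0000, 0.0000, 0.0000, 5.6488]]

v_1 = (0, -3, 2, 2, 1); ‖v_1‖ = 4.2426, so e_1 = (0.0000, -0.7071, 0.4714, 0.4714, 0.2357).
e_1·v_2 = 0.0000·3 + (-0.7071)·4 + 0.4714·(-4) + 0.4714·0 + 0.2357·4 = -3.7712.
u_2 = v_2 + 3.7712·e_1 = (3.0000, 1.3333, -2.2222, 1.7778, 4.8889).
‖u_2‖ = 6.5405, so e_2 = (0.4587, 0.2039, -0.3398, 0.2718, 0.7475).
e_1·v_3 = 0.0000·3 + (-0.7071)·0 + 0.4714·1 + 0.4714·2 + 0.2357·(-4) = 0.4714; e_2·v_3 = 0.4587·3 + 0.2039·0 + (-0.3398)·1 + 0.2718·2 + 0.7475·(-4) = -1.4100.
u_3 = v_3 − 0.4714·e_1 + 1.4100·e_2 = (3.6468, 0.6208, 0.2987, 2.1610, -3.0571).
‖u_3‖ = 5.2716, so e_3 = (0.6918, 0.1178, 0.0567, 0.4099, -0.5799).
e_1·v_4 = 0.0000·1 + (-0.7071)·4 + 0.4714·4 + 0.4714·2 + 0.2357·0 = 0.0000; e_2·v_4 = 0.4587·1 + 0.2039·4 + (-0.3398)·4 + 0.2718·2 + 0.7475·0 = 0.4587; e_3·v_4 = 0.6918·1 + 0.1178·4 + 0.0567·4 + 0.4099·2 + (-0.5799)·0 = 2.2093.
u_4 = v_4 − 0.0000·e_1 − 0.4587·e_2 − 2.2093·e_3 = (-0.7388, 3.6463, 4.0307, 0.9696, 0.9384).
‖u_4‖ = 5.6488, so e_4 = (-0.1308, 0.6455, 0.7135, 0.1717, 0.1661).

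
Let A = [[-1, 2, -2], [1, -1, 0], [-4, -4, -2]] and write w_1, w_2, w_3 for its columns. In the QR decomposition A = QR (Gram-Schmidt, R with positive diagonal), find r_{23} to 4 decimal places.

q_1 = w_1/‖w_1‖ = (-1, 1, -4)/4.2426 = (-0.2357, 0.2357, -0.9428).
r_{12} = q_1·w_2 = 3.0641.
u_2 = w_2 − 3.0641·q_1 = (2.7222, -1.7222, -1.1111).
‖u_2‖ = 3.4075, so q_2 = (0.7989, -0.5054, -0.3261).
r_{23} = q_2·w_3 = -0.9456.

r_{23} = -0.9456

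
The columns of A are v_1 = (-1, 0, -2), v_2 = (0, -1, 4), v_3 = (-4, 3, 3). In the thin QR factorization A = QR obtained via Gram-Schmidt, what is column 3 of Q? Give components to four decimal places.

v_1 = (-1, 0, -2); ‖v_1‖ = 2.2361, so q_1 = (-0.4472, 0.0000, -0.8944).
q_1·v_2 = (-0.4472)·0 + 0.0000·(-1) + (-0.8944)·4 = -3.5777.
u_2 = v_2 + 3.5777·q_1 = (-1.6000, -1.0000, 0.8000).
‖u_2‖ = 2.0494, so q_2 = (-0.7807, -0.4880, 0.3904).
q_1·v_3 = (-0.4472)·(-4) + 0.0000·3 + (-0.8944)·3 = -0.8944; q_2·v_3 = (-0.7807)·(-4) + (-0.4880)·3 + 0.3904·3 = 2.8301.
u_3 = v_3 + 0.8944·q_1 − 2.8301·q_2 = (-2.1905, 4.3810, 1.0952).
‖u_3‖ = 5.0190, so q_3 = (-0.4364, 0.8729, 0.2182).

q_3 = (-0.4364, 0.8729, 0.2182)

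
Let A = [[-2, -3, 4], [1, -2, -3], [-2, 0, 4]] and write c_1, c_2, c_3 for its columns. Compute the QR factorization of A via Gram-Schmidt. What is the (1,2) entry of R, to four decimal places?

c_1 = (-2, 1, -2); ‖c_1‖ = 3.0000, so q_1 = (-0.6667, 0.3333, -0.6667).
r_{12} = q_1·c_2 = 1.3333.

r_{12} = 1.3333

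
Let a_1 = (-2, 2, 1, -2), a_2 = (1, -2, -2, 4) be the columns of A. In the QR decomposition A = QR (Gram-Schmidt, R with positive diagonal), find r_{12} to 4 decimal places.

r_{12} = -4.4376

a_1 = (-2, 2, 1, -2); ‖a_1‖ = 3.6056, so e_1 = (-0.5547, 0.5547, 0.2774, -0.5547).
r_{12} = e_1·a_2 = -4.4376.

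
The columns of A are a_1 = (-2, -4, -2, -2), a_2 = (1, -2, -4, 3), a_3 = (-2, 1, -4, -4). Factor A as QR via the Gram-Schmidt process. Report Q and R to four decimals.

q_1 = a_1/‖a_1‖ = (-2, -4, -2, -2)/5.2915 = (-0.3780, -0.7559, -0.3780, -0.3780).
r_{12} = q_1·a_2 = 1.5119.
u_2 = a_2 − 1.5119·q_1 = (1.5714, -0.8571, -3.4286, 3.5714).
‖u_2‖ = 5.2644, so q_2 = (0.2985, -0.1628, -0.6513, 0.6784).
r_{13} = q_1·a_3 = 3.0237; r_{23} = q_2·a_3 = -0.8684.
u_3 = a_3 − 3.0237·q_1 + 0.8684·q_2 = (-0.5979, 3.1443, -3.4227, -2.2680).
‖u_3‖ = 5.2061, so q_3 = (-0.1149, 0.6040, -0.6574, -0.4357).

Q = [[-0.3780, 0.2985, -0.1149], [-0.7559, -0.1628, 0.6040], [-0.3780, -0.6513, -0.6574], [-0.3780, 0.6784, -0.4357]], R = [[5.2915, 1.5119, 3.0237], [0.0000, 5.2644, -0.8684], [0.0000, 0.0000, 5.2061]]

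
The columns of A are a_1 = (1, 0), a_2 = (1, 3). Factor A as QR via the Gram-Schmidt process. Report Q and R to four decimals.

Q = [[1.0000, 0.0000], [0.0000, 1.0000]], R = [[1.0000, 1.0000], [0.0000, 3.0000]]

a_1 = (1, 0); ‖a_1‖ = 1.0000, so e_1 = (1.0000, 0.0000).
e_1·a_2 = 1.0000·1 + 0.0000·3 = 1.0000.
u_2 = a_2 − 1.0000·e_1 = (0.0000, 3.0000).
‖u_2‖ = 3.0000, so e_2 = (0.0000, 1.0000).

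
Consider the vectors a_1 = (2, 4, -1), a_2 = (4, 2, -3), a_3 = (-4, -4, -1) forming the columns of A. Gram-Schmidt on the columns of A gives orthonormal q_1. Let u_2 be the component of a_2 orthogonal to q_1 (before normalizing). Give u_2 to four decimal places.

u_2 = (2.1905, -1.6190, -2.0952)

q_1 = a_1/‖a_1‖ = (2, 4, -1)/4.5826 = (0.4364, 0.8729, -0.2182).
r_{12} = q_1·a_2 = 4.1461.
u_2 = a_2 − 4.1461·q_1 = (2.1905, -1.6190, -2.0952).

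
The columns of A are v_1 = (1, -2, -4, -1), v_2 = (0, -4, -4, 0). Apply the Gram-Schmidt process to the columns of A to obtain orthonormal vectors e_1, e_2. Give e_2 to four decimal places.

v_1 = (1, -2, -4, -1); ‖v_1‖ = 4.6904, so e_1 = (0.2132, -0.4264, -0.8528, -0.2132).
e_1·v_2 = 0.2132·0 + (-0.4264)·(-4) + (-0.8528)·(-4) + (-0.2132)·0 = 5.1168.
u_2 = v_2 − 5.1168·e_1 = (-1.0909, -1.8182, 0.3636, 1.0909).
‖u_2‖ = 2.4121, so e_2 = (-0.4523, -0.7538, 0.1508, 0.4523).

e_2 = (-0.4523, -0.7538, 0.1508, 0.4523)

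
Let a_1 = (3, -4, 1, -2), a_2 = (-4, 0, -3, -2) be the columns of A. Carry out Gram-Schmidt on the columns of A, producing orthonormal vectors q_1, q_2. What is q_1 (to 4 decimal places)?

a_1 = (3, -4, 1, -2); ‖a_1‖ = 5.4772, so q_1 = (0.5477, -0.7303, 0.1826, -0.3651).

q_1 = (0.5477, -0.7303, 0.1826, -0.3651)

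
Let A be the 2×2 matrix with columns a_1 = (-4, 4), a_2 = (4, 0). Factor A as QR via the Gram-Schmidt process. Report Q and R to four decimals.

Q = [[-0.7071, 0.7071], [0.7071, 0.7071]], R = [[5.6569, -2.8284], [0.0000, 2.8284]]

a_1 = (-4, 4); ‖a_1‖ = 5.6569, so e_1 = (-0.7071, 0.7071).
e_1·a_2 = (-0.7071)·4 + 0.7071·0 = -2.8284.
u_2 = a_2 + 2.8284·e_1 = (2.0000, 2.0000).
‖u_2‖ = 2.8284, so e_2 = (0.7071, 0.7071).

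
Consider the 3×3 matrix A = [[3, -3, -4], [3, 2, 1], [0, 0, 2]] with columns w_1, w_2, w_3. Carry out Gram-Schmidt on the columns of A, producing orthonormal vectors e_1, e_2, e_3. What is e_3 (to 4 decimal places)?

w_1 = (3, 3, 0); ‖w_1‖ = 4.2426, so e_1 = (0.7071, 0.7071, 0.0000).
e_1·w_2 = 0.7071·(-3) + 0.7071·2 + 0.0000·0 = -0.7071.
u_2 = w_2 + 0.7071·e_1 = (-2.5000, 2.5000, 0.0000).
‖u_2‖ = 3.5355, so e_2 = (-0.7071, 0.7071, 0.0000).
e_1·w_3 = 0.7071·(-4) + 0.7071·1 + 0.0000·2 = -2.1213; e_2·w_3 = (-0.7071)·(-4) + 0.7071·1 + 0.0000·2 = 3.5355.
u_3 = w_3 + 2.1213·e_1 − 3.5355·e_2 = (0.0000, 0.0000, 2.0000).
‖u_3‖ = 2.0000, so e_3 = (0.0000, 0.0000, 1.0000).

e_3 = (0.0000, 0.0000, 1.0000)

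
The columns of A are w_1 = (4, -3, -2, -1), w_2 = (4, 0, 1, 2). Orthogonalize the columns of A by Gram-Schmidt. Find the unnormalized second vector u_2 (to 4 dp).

u_2 = (2.4000, 1.2000, 1.8000, 2.4000)

e_1 = w_1/‖w_1‖ = (4, -3, -2, -1)/5.4772 = (0.7303, -0.5477, -0.3651, -0.1826).
r_{12} = e_1·w_2 = 2.1909.
u_2 = w_2 − 2.1909·e_1 = (2.4000, 1.2000, 1.8000, 2.4000).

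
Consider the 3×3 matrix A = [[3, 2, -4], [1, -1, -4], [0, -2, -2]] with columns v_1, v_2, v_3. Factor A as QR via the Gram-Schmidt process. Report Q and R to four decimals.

v_1 = (3, 1, 0); ‖v_1‖ = 3.1623, so e_1 = (0.9487, 0.3162, 0.0000).
e_1·v_2 = 0.9487·2 + 0.3162·(-1) + 0.0000·(-2) = 1.5811.
u_2 = v_2 − 1.5811·e_1 = (0.5000, -1.5000, -2.0000).
‖u_2‖ = 2.5495, so e_2 = (0.1961, -0.5883, -0.7845).
e_1·v_3 = 0.9487·(-4) + 0.3162·(-4) + 0.0000·(-2) = -5.0596; e_2·v_3 = 0.1961·(-4) + (-0.5883)·(-4) + (-0.7845)·(-2) = 3.1379.
u_3 = v_3 + 5.0596·e_1 − 3.1379·e_2 = (0.1846, -0.5538, 0.4615).
‖u_3‖ = 0.7442, so e_3 = (0.2481, -0.7442, 0.6202).

Q = [[0.9487, 0.1961, 0.2481], [0.3162, -0.5883, -0.7442], [0.0000, -0.7845, 0.6202]], R = [[3.1623, 1.5811, -5.0596], [0.0000, 2.5495, 3.1379], [0.0000, 0.0000, 0.7442]]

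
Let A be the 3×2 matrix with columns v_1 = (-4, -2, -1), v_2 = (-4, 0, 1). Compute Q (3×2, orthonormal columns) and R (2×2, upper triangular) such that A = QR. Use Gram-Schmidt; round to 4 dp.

v_1 = (-4, -2, -1); ‖v_1‖ = 4.5826, so q_1 = (-0.8729, -0.4364, -0.2182).
q_1·v_2 = (-0.8729)·(-4) + (-0.4364)·0 + (-0.2182)·1 = 3.2733.
u_2 = v_2 − 3.2733·q_1 = (-1.1429, 1.4286, 1.7143).
‖u_2‖ = 2.5071, so q_2 = (-0.4558, 0.5698, 0.6838).

Q = [[-0.8729, -0.4558], [-0.4364, 0.5698], [-0.2182, 0.6838]], R = [[4.5826, 3.2733], [0.0000, 2.5071]]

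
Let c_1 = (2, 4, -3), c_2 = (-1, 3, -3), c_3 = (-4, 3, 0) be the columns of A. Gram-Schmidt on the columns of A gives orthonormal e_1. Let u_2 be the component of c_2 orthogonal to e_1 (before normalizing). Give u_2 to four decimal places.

u_2 = (-2.3103, 0.3793, -1.0345)

e_1 = c_1/‖c_1‖ = (2, 4, -3)/5.3852 = (0.3714, 0.7428, -0.5571).
r_{12} = e_1·c_2 = 3.5282.
u_2 = c_2 − 3.5282·e_1 = (-2.3103, 0.3793, -1.0345).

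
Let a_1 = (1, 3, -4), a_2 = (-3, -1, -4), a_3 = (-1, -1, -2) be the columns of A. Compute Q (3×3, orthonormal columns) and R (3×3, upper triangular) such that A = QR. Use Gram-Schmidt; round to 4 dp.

Q = [[0.1961, -0.7191, 0.6667], [0.5883, -0.4576, -0.6667], [-0.7845, -0.5230, -0.3333]], R = [[5.0990, 1.9612, 0.7845], [0.0000, 4.7068, 2.2226], [0.0000, 0.0000, 0.6667]]

a_1 = (1, 3, -4); ‖a_1‖ = 5.0990, so e_1 = (0.1961, 0.5883, -0.7845).
e_1·a_2 = 0.1961·(-3) + 0.5883·(-1) + (-0.7845)·(-4) = 1.9612.
u_2 = a_2 − 1.9612·e_1 = (-3.3846, -2.1538, -2.4615).
‖u_2‖ = 4.7068, so e_2 = (-0.7191, -0.4576, -0.5230).
e_1·a_3 = 0.1961·(-1) + 0.5883·(-1) + (-0.7845)·(-2) = 0.7845; e_2·a_3 = (-0.7191)·(-1) + (-0.4576)·(-1) + (-0.5230)·(-2) = 2.2226.
u_3 = a_3 − 0.7845·e_1 − 2.2226·e_2 = (0.4444, -0.4444, -0.2222).
‖u_3‖ = 0.6667, so e_3 = (0.6667, -0.6667, -0.3333).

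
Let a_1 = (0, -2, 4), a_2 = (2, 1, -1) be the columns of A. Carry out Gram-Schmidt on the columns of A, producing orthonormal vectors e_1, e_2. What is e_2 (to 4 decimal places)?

e_2 = (0.9759, 0.1952, 0.0976)

a_1 = (0, -2, 4); ‖a_1‖ = 4.4721, so e_1 = (0.0000, -0.4472, 0.8944).
e_1·a_2 = 0.0000·2 + (-0.4472)·1 + 0.8944·(-1) = -1.3416.
u_2 = a_2 + 1.3416·e_1 = (2.0000, 0.4000, 0.2000).
‖u_2‖ = 2.0494, so e_2 = (0.9759, 0.1952, 0.0976).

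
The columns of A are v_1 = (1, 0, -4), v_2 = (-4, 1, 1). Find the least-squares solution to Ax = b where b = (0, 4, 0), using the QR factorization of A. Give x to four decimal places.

v_1 = (1, 0, -4); ‖v_1‖ = 4.1231, so q_1 = (0.2425, 0.0000, -0.9701).
q_1·v_2 = 0.2425·(-4) + 0.0000·1 + (-0.9701)·1 = -1.9403.
u_2 = v_2 + 1.9403·q_1 = (-3.5294, 1.0000, -0.8824).
‖u_2‖ = 3.7730, so q_2 = (-0.9354, 0.2650, -0.2339).
Qᵀb = (0.0000, 1.0602).
Back-substitute: x_2 = 1.0602/3.7730 = 0.2810.
x_1 = (0.0000 + 1.9403·0.2810)/4.1231 = 0.1322.

x = (0.1322, 0.2810)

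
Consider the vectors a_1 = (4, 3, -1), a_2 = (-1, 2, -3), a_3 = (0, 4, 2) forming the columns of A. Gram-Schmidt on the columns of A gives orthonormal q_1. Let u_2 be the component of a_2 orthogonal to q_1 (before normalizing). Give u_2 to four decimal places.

u_2 = (-1.7692, 1.4231, -2.8077)

a_1 = (4, 3, -1); ‖a_1‖ = 5.0990, so q_1 = (0.7845, 0.5883, -0.1961).
q_1·a_2 = 0.7845·(-1) + 0.5883·2 + (-0.1961)·(-3) = 0.9806.
u_2 = a_2 − 0.9806·q_1 = (-1.7692, 1.4231, -2.8077).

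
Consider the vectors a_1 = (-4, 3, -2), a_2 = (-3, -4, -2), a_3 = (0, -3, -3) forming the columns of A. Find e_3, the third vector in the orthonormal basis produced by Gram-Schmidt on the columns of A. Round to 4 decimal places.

e_3 = (0.4874, 0.0696, -0.8704)

e_1 = a_1/‖a_1‖ = (-4, 3, -2)/5.3852 = (-0.7428, 0.5571, -0.3714).
r_{12} = e_1·a_2 = 0.7428.
u_2 = a_2 − 0.7428·e_1 = (-2.4483, -4.4138, -1.7241).
‖u_2‖ = 5.3337, so e_2 = (-0.4590, -0.8275, -0.3233).
r_{13} = e_1·a_3 = -0.5571; r_{23} = e_2·a_3 = 3.4524.
u_3 = a_3 + 0.5571·e_1 − 3.4524·e_2 = (1.1709, 0.1673, -2.0909).
‖u_3‖ = 2.4023, so e_3 = (0.4874, 0.0696, -0.8704).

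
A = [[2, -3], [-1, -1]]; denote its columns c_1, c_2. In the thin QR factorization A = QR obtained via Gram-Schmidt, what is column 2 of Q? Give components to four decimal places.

q_1 = c_1/‖c_1‖ = (2, -1)/2.2361 = (0.8944, -0.4472).
r_{12} = q_1·c_2 = -2.2361.
u_2 = c_2 + 2.2361·q_1 = (-1.0000, -2.0000).
‖u_2‖ = 2.2361, so q_2 = (-0.4472, -0.8944).

q_2 = (-0.4472, -0.8944)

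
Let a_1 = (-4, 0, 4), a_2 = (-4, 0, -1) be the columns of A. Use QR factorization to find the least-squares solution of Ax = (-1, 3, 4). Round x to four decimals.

a_1 = (-4, 0, 4); ‖a_1‖ = 5.6569, so q_1 = (-0.7071, 0.0000, 0.7071).
q_1·a_2 = (-0.7071)·(-4) + 0.0000·0 + 0.7071·(-1) = 2.1213.
u_2 = a_2 − 2.1213·q_1 = (-2.5000, 0.0000, -2.5000).
‖u_2‖ = 3.5355, so q_2 = (-0.7071, 0.0000, -0.7071).
Qᵀb = (3.5355, -2.1213).
Back-substitute: x_2 = -2.1213/3.5355 = -0.6000.
x_1 = (3.5355 − 2.1213·(-0.6000))/5.6569 = 0.8500.

x = (0.8500, -0.6000)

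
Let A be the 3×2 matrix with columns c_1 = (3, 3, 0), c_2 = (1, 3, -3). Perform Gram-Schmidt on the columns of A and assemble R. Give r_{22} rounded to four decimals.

r_{22} = 3.3166

c_1 = (3, 3, 0); ‖c_1‖ = 4.2426, so e_1 = (0.7071, 0.7071, 0.0000).
e_1·c_2 = 0.7071·1 + 0.7071·3 + 0.0000·(-3) = 2.8284.
u_2 = c_2 − 2.8284·e_1 = (-1.0000, 1.0000, -3.0000).
r_{22} = ‖u_2‖ = 3.3166.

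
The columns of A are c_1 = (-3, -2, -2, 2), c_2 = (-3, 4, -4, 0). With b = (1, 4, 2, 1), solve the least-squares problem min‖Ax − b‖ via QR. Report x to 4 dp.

x = (-0.7410, 0.2846)

c_1 = (-3, -2, -2, 2); ‖c_1‖ = 4.5826, so e_1 = (-0.6547, -0.4364, -0.4364, 0.4364).
e_1·c_2 = (-0.6547)·(-3) + (-0.4364)·4 + (-0.4364)·(-4) + 0.4364·0 = 1.9640.
u_2 = c_2 − 1.9640·e_1 = (-1.7143, 4.8571, -3.1429, -0.8571).
‖u_2‖ = 6.0945, so e_2 = (-0.2813, 0.7970, -0.5157, -0.1406).
Qᵀb = (-2.8368, 1.7346).
Back-substitute: x_2 = 1.7346/6.0945 = 0.2846.
x_1 = (-2.8368 − 1.9640·0.2846)/4.5826 = -0.7410.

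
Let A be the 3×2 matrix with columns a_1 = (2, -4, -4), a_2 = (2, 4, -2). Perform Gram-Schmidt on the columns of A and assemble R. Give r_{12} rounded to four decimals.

r_{12} = -0.6667

q_1 = a_1/‖a_1‖ = (2, -4, -4)/6.0000 = (0.3333, -0.6667, -0.6667).
r_{12} = q_1·a_2 = -0.6667.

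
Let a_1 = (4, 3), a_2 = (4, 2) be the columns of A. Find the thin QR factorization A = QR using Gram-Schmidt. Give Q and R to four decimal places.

q_1 = a_1/‖a_1‖ = (4, 3)/5.0000 = (0.8000, 0.6000).
r_{12} = q_1·a_2 = 4.4000.
u_2 = a_2 − 4.4000·q_1 = (0.4800, -0.6400).
‖u_2‖ = 0.8000, so q_2 = (0.6000, -0.8000).

Q = [[0.8000, 0.6000], [0.6000, -0.8000]], R = [[5.0000, 4.4000], [0.0000, 0.8000]]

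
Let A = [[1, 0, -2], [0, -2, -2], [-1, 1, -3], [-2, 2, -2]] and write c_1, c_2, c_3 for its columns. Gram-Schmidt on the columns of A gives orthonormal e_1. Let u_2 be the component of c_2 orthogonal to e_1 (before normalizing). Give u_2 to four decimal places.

u_2 = (0.8333, -2.0000, 0.1667, 0.3333)

c_1 = (1, 0, -1, -2); ‖c_1‖ = 2.4495, so e_1 = (0.4082, 0.0000, -0.4082, -0.8165).
e_1·c_2 = 0.4082·0 + 0.0000·(-2) + (-0.4082)·1 + (-0.8165)·2 = -2.0412.
u_2 = c_2 + 2.0412·e_1 = (0.8333, -2.0000, 0.1667, 0.3333).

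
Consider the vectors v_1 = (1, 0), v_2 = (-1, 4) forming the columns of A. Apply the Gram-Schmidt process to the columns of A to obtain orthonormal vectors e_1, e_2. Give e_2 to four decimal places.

v_1 = (1, 0); ‖v_1‖ = 1.0000, so e_1 = (1.0000, 0.0000).
e_1·v_2 = 1.0000·(-1) + 0.0000·4 = -1.0000.
u_2 = v_2 + 1.0000·e_1 = (0.0000, 4.0000).
‖u_2‖ = 4.0000, so e_2 = (0.0000, 1.0000).

e_2 = (0.0000, 1.0000)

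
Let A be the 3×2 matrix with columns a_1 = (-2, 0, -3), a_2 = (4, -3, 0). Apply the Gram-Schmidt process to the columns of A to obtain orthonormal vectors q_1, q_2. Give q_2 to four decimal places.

q_2 = (0.6180, -0.6695, -0.4120)

q_1 = a_1/‖a_1‖ = (-2, 0, -3)/3.6056 = (-0.5547, 0.0000, -0.8321).
r_{12} = q_1·a_2 = -2.2188.
u_2 = a_2 + 2.2188·q_1 = (2.7692, -3.0000, -1.8462).
‖u_2‖ = 4.4807, so q_2 = (0.6180, -0.6695, -0.4120).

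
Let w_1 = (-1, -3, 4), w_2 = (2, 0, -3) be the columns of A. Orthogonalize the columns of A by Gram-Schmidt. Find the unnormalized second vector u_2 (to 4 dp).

w_1 = (-1, -3, 4); ‖w_1‖ = 5.0990, so q_1 = (-0.1961, -0.5883, 0.7845).
q_1·w_2 = (-0.1961)·2 + (-0.5883)·0 + 0.7845·(-3) = -2.7456.
u_2 = w_2 + 2.7456·q_1 = (1.4615, -1.6154, -0.8462).

u_2 = (1.4615, -1.6154, -0.8462)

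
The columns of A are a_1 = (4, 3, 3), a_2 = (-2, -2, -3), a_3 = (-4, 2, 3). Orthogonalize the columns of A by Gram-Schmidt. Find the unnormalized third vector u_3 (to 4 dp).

q_1 = a_1/‖a_1‖ = (4, 3, 3)/5.8310 = (0.6860, 0.5145, 0.5145).
r_{12} = q_1·a_2 = -3.9445.
u_2 = a_2 + 3.9445·q_1 = (0.7059, 0.0294, -0.9706).
‖u_2‖ = 1.2005, so q_2 = (0.5880, 0.0245, -0.8085).
r_{13} = q_1·a_3 = -0.1715; r_{23} = q_2·a_3 = -4.7285.
u_3 = a_3 + 0.1715·q_1 + 4.7285·q_2 = (-1.1020, 2.2041, -0.7347).

u_3 = (-1.1020, 2.2041, -0.7347)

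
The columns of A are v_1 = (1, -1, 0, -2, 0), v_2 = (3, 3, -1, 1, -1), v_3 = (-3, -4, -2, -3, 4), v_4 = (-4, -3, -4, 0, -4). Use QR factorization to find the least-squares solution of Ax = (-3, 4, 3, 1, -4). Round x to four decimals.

v_1 = (1, -1, 0, -2, 0); ‖v_1‖ = 2.4495, so q_1 = (0.4082, -0.4082, 0.0000, -0.8165, 0.0000).
q_1·v_2 = 0.4082·3 + (-0.4082)·3 + 0.0000·(-1) + (-0.8165)·1 + 0.0000·(-1) = -0.8165.
u_2 = v_2 + 0.8165·q_1 = (3.3333, 2.6667, -1.0000, 0.3333, -1.0000).
‖u_2‖ = 4.5092, so q_2 = (0.7392, 0.5914, -0.2218, 0.0739, -0.2218).
q_1·v_3 = 0.4082·(-3) + (-0.4082)·(-4) + 0.0000·(-2) + (-0.8165)·(-3) + 0.0000·4 = 2.8577; q_2·v_3 = 0.7392·(-3) + 0.5914·(-4) + (-0.2218)·(-2) + 0.0739·(-3) + (-0.2218)·4 = -5.2485.
u_3 = v_3 − 2.8577·q_1 + 5.2485·q_2 = (-0.2869, 0.2705, -3.1639, -0.2787, 2.8361).
‖u_3‖ = 4.2763, so q_3 = (-0.0671, 0.0633, -0.7399, -0.0652, 0.6632).
q_1·v_4 = 0.4082·(-4) + (-0.4082)·(-3) + 0.0000·(-4) + (-0.8165)·0 + 0.0000·(-4) = -0.4082; q_2·v_4 = 0.7392·(-4) + 0.5914·(-3) + (-0.2218)·(-4) + 0.0739·0 + (-0.2218)·(-4) = -2.9569; q_3·v_4 = (-0.0671)·(-4) + 0.0633·(-3) + (-0.7399)·(-4) + (-0.0652)·0 + 0.6632·(-4) = 0.3853.
u_4 = v_4 + 0.4082·q_1 + 2.9569·q_2 − 0.3853·q_3 = (-1.6217, -1.4424, -4.3707, -0.0896, -4.9113).
‖u_4‖ = 6.9240, so q_4 = (-0.2342, -0.2083, -0.6312, -0.0129, -0.7093).
Qᵀb = (-3.6742, 0.4435, -4.4833, 0.7999).
Back-substitute: x_4 = 0.7999/6.9240 = 0.1155.
x_3 = (-4.4833 − 0.3853·0.1155)/4.2763 = -1.0588.
x_2 = (0.4435 + 5.2485·(-1.0588) + 2.9569·0.1155)/4.5092 = -1.0583.
x_1 = (-3.6742 + 0.8165·(-1.0583) − 2.8577·(-1.0588) + 0.4082·0.1155)/2.4495 = -0.5982.

x = (-0.5982, -1.0583, -1.0588, 0.1155)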